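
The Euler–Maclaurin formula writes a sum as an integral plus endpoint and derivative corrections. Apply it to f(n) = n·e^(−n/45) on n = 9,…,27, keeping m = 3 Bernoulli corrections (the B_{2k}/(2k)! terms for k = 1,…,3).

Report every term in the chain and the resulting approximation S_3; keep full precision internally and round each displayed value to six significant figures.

S_3 ≈ 222.423

The integral term ∫_9^27 x·e^(−x/45) dx = 211.366.
Endpoint term: (f(9) + f(27))/2 = (7.36858 + 14.8179)/2 = 11.0932.
Running total after boundary: 222.459.
Order-1 term: 1/12 · (0.219525 − 0.654985) = -0.0362883.
Running total after k=1: 222.423.
Order-2 term: −1/720 · (0.000650443 − 0.00113207) = 6.68929e-07.
Running total after k=2: 222.423.
Order-3 term: 1/30240 · (5.88879e-07 − 9.58368e-07) = -1.22186e-11.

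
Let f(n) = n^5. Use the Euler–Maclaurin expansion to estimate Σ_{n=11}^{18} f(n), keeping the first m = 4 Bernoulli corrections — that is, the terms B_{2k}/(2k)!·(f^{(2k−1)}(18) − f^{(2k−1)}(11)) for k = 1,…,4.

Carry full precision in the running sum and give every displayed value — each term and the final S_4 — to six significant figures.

S_4 ≈ 6.43638e+06

The integral term ∫_11^18 x^5 dx = 5.37344e+06.
Endpoint term: (f(11) + f(18))/2 = (161051 + 1.88957e+06)/2 = 1.02531e+06.
So far: 6.39875e+06.
Correction k=1: B_{2}/2! · (f^{(1)}(18) − f^{(1)}(11)) = 1/12 · (524880 − 73205.0) = 37639.6.
After k=1: 6.43639e+06.
Correction k=2: B_{4}/4! · (f^{(3)}(18) − f^{(3)}(11)) = −1/720 · (19440.0 − 7260.00) = -16.9167.
After k=2: 6.43638e+06.
Correction k=3: B_{6}/6! · (f^{(5)}(18) − f^{(5)}(11)) = 1/30240 · (120.000 − 120.000) = 0.00000.
After k=3: 6.43638e+06.
Correction k=4: B_{8}/8! · (f^{(7)}(18) − f^{(7)}(11)) = −1/1209600 · (0.00000 − 0.00000) = 0.00000.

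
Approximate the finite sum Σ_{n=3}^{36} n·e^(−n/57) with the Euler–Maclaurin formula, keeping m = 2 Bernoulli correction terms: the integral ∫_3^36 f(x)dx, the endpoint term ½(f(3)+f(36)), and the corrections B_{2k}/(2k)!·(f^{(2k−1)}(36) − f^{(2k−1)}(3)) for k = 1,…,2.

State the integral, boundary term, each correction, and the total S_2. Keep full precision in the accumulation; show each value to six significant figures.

Integral: ∫_3^36 x·e^(−x/57) dx = 425.840.
½[f(3) + f(36)] = ½[2.84619 + 19.1431] = 10.9946.
Integral + boundary = 436.835.
Order-1 term: 1/12 · (0.195908 − 0.898796) = -0.0585740.
Partial sum through k=1: 436.776.
Order-2 term: −1/720 · (0.000387631 − 0.000860651) = 6.56973e-07.

S_2 ≈ 436.776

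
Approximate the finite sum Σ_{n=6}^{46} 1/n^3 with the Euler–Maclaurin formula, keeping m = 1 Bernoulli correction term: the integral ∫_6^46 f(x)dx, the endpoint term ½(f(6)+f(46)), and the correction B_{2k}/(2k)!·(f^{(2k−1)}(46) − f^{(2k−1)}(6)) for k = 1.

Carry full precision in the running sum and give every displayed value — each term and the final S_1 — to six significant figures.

S_1 ≈ 0.0161654

∫_6^46 1/x^3 dx evaluates to 0.0136526.
½[f(6) + f(46)] = ½[0.00462963 + 1.02737e-05] = 0.00231995.
Running total after boundary: 0.0159725.
Order-1 term: 1/12 · (-6.70023e-07 − (-0.00231481)) = 0.000192845.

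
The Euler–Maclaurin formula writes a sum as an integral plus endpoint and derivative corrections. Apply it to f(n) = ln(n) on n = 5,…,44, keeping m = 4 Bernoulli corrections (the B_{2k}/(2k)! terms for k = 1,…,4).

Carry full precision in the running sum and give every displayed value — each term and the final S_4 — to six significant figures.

The integral term ∫_5^44 ln(x) dx = 119.457.
Boundary: ½(f(5) + f(44)) = ½(1.60944 + 3.78419) = 2.69681.
Running total after boundary: 122.154.
Order-1 term: 1/12 · (0.0227273 − 0.200000) = -0.0147727.
Running total after k=1: 122.139.
Order-2 term: −1/720 · (2.34786e-05 − 0.0160000) = 2.21896e-05.
Running total after k=2: 122.139.
Order-3 term: 1/30240 · (1.45528e-07 − 0.00768000) = -2.53963e-07.
Running total after k=3: 122.139.
Order-4 term: −1/1209600 · (2.25509e-09 − 0.00921600) = 7.61905e-09.

S_4 ≈ 122.139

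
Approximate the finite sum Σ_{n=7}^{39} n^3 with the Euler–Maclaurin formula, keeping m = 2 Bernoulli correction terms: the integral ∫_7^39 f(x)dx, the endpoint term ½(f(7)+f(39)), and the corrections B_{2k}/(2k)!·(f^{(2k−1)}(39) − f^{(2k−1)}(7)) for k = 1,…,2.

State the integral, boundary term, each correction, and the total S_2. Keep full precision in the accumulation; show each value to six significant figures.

S_2 ≈ 607959

Integral: ∫_7^39 x^3 dx = 577760.
Boundary: ½(f(7) + f(39)) = ½(343.000 + 59319.0) = 29831.0.
Integral + boundary = 607591.
Correction k=1: B_{2}/2! · (f^{(1)}(39) − f^{(1)}(7)) = 1/12 · (4563.00 − 147.000) = 368.000.
After k=1: 607959.
Correction k=2: B_{4}/4! · (f^{(3)}(39) − f^{(3)}(7)) = −1/720 · (6.00000 − 6.00000) = 0.00000.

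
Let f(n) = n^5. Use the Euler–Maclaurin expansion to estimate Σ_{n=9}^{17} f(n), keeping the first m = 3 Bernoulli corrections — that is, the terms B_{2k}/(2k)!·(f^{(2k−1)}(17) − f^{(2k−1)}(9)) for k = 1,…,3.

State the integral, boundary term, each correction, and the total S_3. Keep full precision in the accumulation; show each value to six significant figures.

∫_9^17 x^5 dx evaluates to 3.93435e+06.
Boundary: ½(f(9) + f(17)) = ½(59049.0 + 1.41986e+06) = 739453.
Integral + boundary = 4.67381e+06.
Correction k=1: B_{2}/2! · (f^{(1)}(17) − f^{(1)}(9)) = 1/12 · (417605 − 32805.0) = 32066.7.
Partial sum through k=1: 4.70587e+06.
Correction k=2: B_{4}/4! · (f^{(3)}(17) − f^{(3)}(9)) = −1/720 · (17340.0 − 4860.00) = -17.3333.
Partial sum through k=2: 4.70586e+06.
Correction k=3: B_{6}/6! · (f^{(5)}(17) − f^{(5)}(9)) = 1/30240 · (120.000 − 120.000) = 0.00000.

S_3 ≈ 4.70586e+06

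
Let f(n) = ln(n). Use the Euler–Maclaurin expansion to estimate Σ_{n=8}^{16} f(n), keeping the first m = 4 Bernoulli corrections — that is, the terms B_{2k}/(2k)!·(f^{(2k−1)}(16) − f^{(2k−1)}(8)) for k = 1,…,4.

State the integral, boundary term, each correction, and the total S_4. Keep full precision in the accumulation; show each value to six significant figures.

The integral term ∫_8^16 ln(x) dx = 19.7259.
½[f(8) + f(16)] = ½[2.07944 + 2.77259] = 2.42602.
Running total after boundary: 22.1519.
Correction k=1: B_{2}/2! · (f^{(1)}(16) − f^{(1)}(8)) = 1/12 · (0.0625000 − 0.125000) = -0.00520833.
After k=1: 22.1467.
Correction k=2: B_{4}/4! · (f^{(3)}(16) − f^{(3)}(8)) = −1/720 · (0.000488281 − 0.00390625) = 4.74718e-06.
After k=2: 22.1467.
Correction k=3: B_{6}/6! · (f^{(5)}(16) − f^{(5)}(8)) = 1/30240 · (2.28882e-05 − 0.000732422) = -2.34634e-08.
After k=3: 22.1467.
Correction k=4: B_{8}/8! · (f^{(7)}(16) − f^{(7)}(8)) = −1/1209600 · (2.68221e-06 − 0.000343323) = 2.81614e-10.

S_4 ≈ 22.1467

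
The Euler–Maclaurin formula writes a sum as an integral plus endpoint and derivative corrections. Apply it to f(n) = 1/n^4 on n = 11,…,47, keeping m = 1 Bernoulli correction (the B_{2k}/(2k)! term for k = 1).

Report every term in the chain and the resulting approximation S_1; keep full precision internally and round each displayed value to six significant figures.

S_1 ≈ 0.000283549

The integral term ∫_11^47 1/x^4 dx = 0.000247228.
½[f(11) + f(47)] = ½[6.83013e-05 + 2.04931e-07] = 3.42531e-05.
Integral + boundary = 0.000281481.
Correction k=1: B_{2}/2! · (f^{(1)}(47) − f^{(1)}(11)) = 1/12 · (-1.74410e-08 − (-2.48369e-05)) = 2.06828e-06.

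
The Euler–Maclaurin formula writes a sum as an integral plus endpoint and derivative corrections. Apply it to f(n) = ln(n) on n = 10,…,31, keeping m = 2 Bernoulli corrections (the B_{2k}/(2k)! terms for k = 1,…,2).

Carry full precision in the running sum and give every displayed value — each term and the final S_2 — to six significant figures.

S_2 ≈ 65.2904

The integral term ∫_10^31 ln(x) dx = 62.4278.
Endpoint term: (f(10) + f(31))/2 = (2.30259 + 3.43399)/2 = 2.86829.
So far: 65.2960.
k=1: B_{2}/(2)! × [f^{(1)}(31) − f^{(1)}(10)] = 1/12 × (0.0322581 − 0.100000) = -0.00564516.
Partial sum through k=1: 65.2904.
k=2: B_{4}/(4)! × [f^{(3)}(31) − f^{(3)}(10)] = −1/720 × (6.71344e-05 − 0.00200000) = 2.68454e-06.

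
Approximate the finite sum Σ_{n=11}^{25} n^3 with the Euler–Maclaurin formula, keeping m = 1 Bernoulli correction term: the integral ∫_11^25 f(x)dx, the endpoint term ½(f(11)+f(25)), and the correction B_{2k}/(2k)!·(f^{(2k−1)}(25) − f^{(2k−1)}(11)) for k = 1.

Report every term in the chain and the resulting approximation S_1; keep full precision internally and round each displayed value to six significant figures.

S_1 ≈ 102600

Integral: ∫_11^25 x^3 dx = 93996.0.
½[f(11) + f(25)] = ½[1331.00 + 15625.0] = 8478.00.
Running total after boundary: 102474.
k=1: B_{2}/(2)! × [f^{(1)}(25) − f^{(1)}(11)] = 1/12 × (1875.00 − 363.000) = 126.000.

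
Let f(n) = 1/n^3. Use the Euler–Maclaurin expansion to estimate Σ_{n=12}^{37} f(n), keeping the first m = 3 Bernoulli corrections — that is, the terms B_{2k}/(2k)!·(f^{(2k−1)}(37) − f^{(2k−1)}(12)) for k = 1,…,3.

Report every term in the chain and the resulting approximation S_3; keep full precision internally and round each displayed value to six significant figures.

The integral term ∫_12^37 1/x^3 dx = 0.00310699.
Boundary: ½(f(12) + f(37)) = ½(0.000578704 + 1.97422e-05) = 0.000299223.
Running total after boundary: 0.00340622.
Order-1 term: 1/12 · (-1.60072e-06 − (-0.000144676)) = 1.19229e-05.
After k=1: 0.00341814.
Order-2 term: −1/720 · (-2.33852e-08 − (-2.00939e-05)) = -2.78757e-08.
After k=2: 0.00341811.
Order-3 term: 1/30240 · (-7.17442e-10 − (-5.86071e-06)) = 1.93783e-10.

S_3 ≈ 0.00341811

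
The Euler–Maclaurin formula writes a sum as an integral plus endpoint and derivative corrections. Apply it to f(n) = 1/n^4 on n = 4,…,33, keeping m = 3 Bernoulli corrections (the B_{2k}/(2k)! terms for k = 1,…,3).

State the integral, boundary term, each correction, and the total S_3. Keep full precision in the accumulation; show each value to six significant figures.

∫_4^33 1/x^4 dx evaluates to 0.00519906.
Endpoint term: (f(4) + f(33))/2 = (0.00390625 + 8.43226e-07)/2 = 0.00195355.
Integral + boundary = 0.00715260.
Order-1 term: 1/12 · (-1.02209e-07 − (-0.00390625)) = 0.000325512.
Running total after k=1: 0.00747812.
Order-2 term: −1/720 · (-2.81568e-09 − (-0.00732422)) = -1.01725e-05.
Running total after k=2: 0.00746794.
Order-3 term: 1/30240 · (-1.44792e-10 − (-0.0256348)) = 8.47710e-07.

S_3 ≈ 0.00746879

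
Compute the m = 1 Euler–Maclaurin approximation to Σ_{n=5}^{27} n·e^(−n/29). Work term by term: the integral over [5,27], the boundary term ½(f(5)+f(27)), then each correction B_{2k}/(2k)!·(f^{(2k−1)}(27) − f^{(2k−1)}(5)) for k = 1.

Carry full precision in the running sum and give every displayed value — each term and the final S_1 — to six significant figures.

The integral term ∫_5^27 x·e^(−x/29) dx = 189.755.
Endpoint term: (f(5) + f(27))/2 = (4.20815 + 10.6419)/2 = 7.42504.
Running total after boundary: 197.180.
Order-1 term: 1/12 · (0.0271825 − 0.696522) = -0.0557783.

S_1 ≈ 197.125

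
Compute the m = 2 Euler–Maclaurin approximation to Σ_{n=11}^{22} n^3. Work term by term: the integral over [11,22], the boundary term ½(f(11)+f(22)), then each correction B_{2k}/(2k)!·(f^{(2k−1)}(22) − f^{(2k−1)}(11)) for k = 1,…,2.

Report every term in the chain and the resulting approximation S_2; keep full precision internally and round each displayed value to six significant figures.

S_2 ≈ 60984.0

The integral term ∫_11^22 x^3 dx = 54903.8.
Boundary: ½(f(11) + f(22)) = ½(1331.00 + 10648.0) = 5989.50.
Integral + boundary = 60893.2.
k=1: B_{2}/(2)! × [f^{(1)}(22) − f^{(1)}(11)] = 1/12 × (1452.00 − 363.000) = 90.7500.
After k=1: 60984.0.
k=2: B_{4}/(4)! × [f^{(3)}(22) − f^{(3)}(11)] = −1/720 × (6.00000 − 6.00000) = 0.00000.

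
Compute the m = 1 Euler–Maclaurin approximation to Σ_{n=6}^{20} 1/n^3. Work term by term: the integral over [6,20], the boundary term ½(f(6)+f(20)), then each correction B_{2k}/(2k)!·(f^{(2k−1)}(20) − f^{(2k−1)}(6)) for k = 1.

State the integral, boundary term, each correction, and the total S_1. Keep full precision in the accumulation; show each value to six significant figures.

Integral: ∫_6^20 1/x^3 dx = 0.0126389.
Boundary: ½(f(6) + f(20)) = ½(0.00462963 + 0.000125000) = 0.00237731.
Integral + boundary = 0.0150162.
Correction k=1: B_{2}/2! · (f^{(1)}(20) − f^{(1)}(6)) = 1/12 · (-1.87500e-05 − (-0.00231481)) = 0.000191339.

S_1 ≈ 0.0152075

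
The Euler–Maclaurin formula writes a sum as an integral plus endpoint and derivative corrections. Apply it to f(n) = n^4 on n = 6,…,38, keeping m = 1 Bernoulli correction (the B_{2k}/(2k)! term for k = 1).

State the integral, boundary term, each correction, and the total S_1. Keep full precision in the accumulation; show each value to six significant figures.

S_1 ≈ 1.69069e+07

The integral term ∫_6^38 x^4 dx = 1.58455e+07.
½[f(6) + f(38)] = ½[1296.00 + 2.08514e+06] = 1.04322e+06.
Integral + boundary = 1.68887e+07.
k=1: B_{2}/(2)! × [f^{(1)}(38) − f^{(1)}(6)] = 1/12 × (219488 − 864.000) = 18218.7.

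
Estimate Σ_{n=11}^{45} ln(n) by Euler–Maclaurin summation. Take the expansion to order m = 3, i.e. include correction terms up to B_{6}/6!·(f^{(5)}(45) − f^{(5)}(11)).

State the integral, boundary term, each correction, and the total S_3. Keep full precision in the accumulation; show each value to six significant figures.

∫_11^45 ln(x) dx evaluates to 110.923.
½[f(11) + f(45)] = ½[2.39790 + 3.80666] = 3.10228.
Running total after boundary: 114.025.
Correction k=1: B_{2}/2! · (f^{(1)}(45) − f^{(1)}(11)) = 1/12 · (0.0222222 − 0.0909091) = -0.00572391.
Partial sum through k=1: 114.020.
Correction k=2: B_{4}/4! · (f^{(3)}(45) − f^{(3)}(11)) = −1/720 · (2.19479e-05 − 0.00150263) = 2.05650e-06.
Partial sum through k=2: 114.020.
Correction k=3: B_{6}/6! · (f^{(5)}(45) − f^{(5)}(11)) = 1/30240 · (1.30061e-07 − 0.000149021) = -4.92365e-09.

S_3 ≈ 114.020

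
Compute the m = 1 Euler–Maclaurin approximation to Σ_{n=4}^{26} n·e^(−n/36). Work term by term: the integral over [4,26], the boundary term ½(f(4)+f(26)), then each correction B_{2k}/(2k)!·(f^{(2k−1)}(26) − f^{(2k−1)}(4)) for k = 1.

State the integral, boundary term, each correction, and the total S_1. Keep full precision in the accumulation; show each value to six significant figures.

∫_4^26 x·e^(−x/36) dx evaluates to 204.549.
½[f(4) + f(26)] = ½[3.57936 + 12.6275] = 8.10341.
So far: 212.653.
k=1: B_{2}/(2)! × [f^{(1)}(26) − f^{(1)}(4)] = 1/12 × (0.134909 − 0.795413) = -0.0550420.

S_1 ≈ 212.598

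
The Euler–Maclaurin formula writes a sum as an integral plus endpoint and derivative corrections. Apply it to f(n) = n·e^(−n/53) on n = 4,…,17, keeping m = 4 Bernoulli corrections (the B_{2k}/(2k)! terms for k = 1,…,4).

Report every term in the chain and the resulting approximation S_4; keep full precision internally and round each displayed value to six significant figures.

Integral: ∫_4^17 x·e^(−x/53) dx = 109.411.
Endpoint term: (f(4) + f(17))/2 = (3.70922 + 12.3352)/2 = 8.02222.
Running total after boundary: 117.433.
k=1: B_{2}/(2)! × [f^{(1)}(17) − f^{(1)}(4)] = 1/12 × (0.492861 − 0.857321) = -0.0303716.
Partial sum through k=1: 117.403.
k=2: B_{4}/(4)! × [f^{(3)}(17) − f^{(3)}(4)] = −1/720 × (0.000692084 − 0.000965444) = 3.79667e-07.
Partial sum through k=2: 117.403.
k=3: B_{6}/(6)! × [f^{(5)}(17) − f^{(5)}(4)] = 1/30240 × (4.30299e-07 − 5.78741e-07) = -4.90880e-12.
Partial sum through k=3: 117.403.
k=4: B_{8}/(8)! × [f^{(7)}(17) − f^{(7)}(4)] = −1/1209600 × (2.18660e-10 − 2.89706e-10) = 5.87351e-17.

S_4 ≈ 117.403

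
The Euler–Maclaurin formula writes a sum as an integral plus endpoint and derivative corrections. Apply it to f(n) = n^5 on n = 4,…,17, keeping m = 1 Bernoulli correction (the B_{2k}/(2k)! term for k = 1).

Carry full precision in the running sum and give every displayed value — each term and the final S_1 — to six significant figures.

∫_4^17 x^5 dx evaluates to 4.02225e+06.
½[f(4) + f(17)] = ½[1024.00 + 1.41986e+06] = 710440.
So far: 4.73269e+06.
k=1: B_{2}/(2)! × [f^{(1)}(17) − f^{(1)}(4)] = 1/12 × (417605 − 1280.00) = 34693.8.

S_1 ≈ 4.76738e+06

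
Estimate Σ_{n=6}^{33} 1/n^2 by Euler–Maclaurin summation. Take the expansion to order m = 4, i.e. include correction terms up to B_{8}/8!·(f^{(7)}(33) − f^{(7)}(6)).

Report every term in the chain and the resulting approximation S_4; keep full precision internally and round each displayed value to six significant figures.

S_4 ≈ 0.151474

The integral term ∫_6^33 1/x^2 dx = 0.136364.
Endpoint term: (f(6) + f(33))/2 = (0.0277778 + 0.000918274)/2 = 0.0143480.
Running total after boundary: 0.150712.
k=1: B_{2}/(2)! × [f^{(1)}(33) − f^{(1)}(6)] = 1/12 × (-5.56529e-05 − (-0.00925926)) = 0.000766967.
After k=1: 0.151479.
k=2: B_{4}/(4)! × [f^{(3)}(33) − f^{(3)}(6)] = −1/720 × (-6.13256e-07 − (-0.00308642)) = -4.28584e-06.
After k=2: 0.151474.
k=3: B_{6}/(6)! × [f^{(5)}(33) − f^{(5)}(6)] = 1/30240 × (-1.68941e-08 − (-0.00257202)) = 8.50529e-08.
After k=3: 0.151474.
k=4: B_{8}/(8)! × [f^{(7)}(33) − f^{(7)}(6)] = −1/1209600 × (-8.68750e-10 − (-0.00400091)) = -3.30763e-09.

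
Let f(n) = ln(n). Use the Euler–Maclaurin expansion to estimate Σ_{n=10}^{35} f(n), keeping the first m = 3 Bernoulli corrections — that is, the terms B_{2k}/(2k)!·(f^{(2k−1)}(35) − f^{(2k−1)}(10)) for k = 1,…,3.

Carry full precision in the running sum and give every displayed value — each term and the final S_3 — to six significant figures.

Integral: ∫_10^35 ln(x) dx = 76.4113.
Endpoint term: (f(10) + f(35))/2 = (2.30259 + 3.55535)/2 = 2.92897.
Integral + boundary = 79.3403.
Correction k=1: B_{2}/2! · (f^{(1)}(35) − f^{(1)}(10)) = 1/12 · (0.0285714 − 0.100000) = -0.00595238.
Partial sum through k=1: 79.3343.
Correction k=2: B_{4}/4! · (f^{(3)}(35) − f^{(3)}(10)) = −1/720 · (4.66472e-05 − 0.00200000) = 2.71299e-06.
Partial sum through k=2: 79.3343.
Correction k=3: B_{6}/6! · (f^{(5)}(35) − f^{(5)}(10)) = 1/30240 · (4.56952e-07 − 0.000240000) = -7.92140e-09.

S_3 ≈ 79.3343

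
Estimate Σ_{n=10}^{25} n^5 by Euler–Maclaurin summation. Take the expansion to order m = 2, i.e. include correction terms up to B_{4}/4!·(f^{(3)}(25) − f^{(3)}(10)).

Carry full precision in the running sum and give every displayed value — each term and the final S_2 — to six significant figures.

The integral term ∫_10^25 x^5 dx = 4.05234e+07.
Boundary: ½(f(10) + f(25)) = ½(100000 + 9.76562e+06) = 4.93281e+06.
So far: 4.54562e+07.
Order-1 term: 1/12 · (1.95312e+06 − 50000.0) = 158594.
Running total after k=1: 4.56148e+07.
Order-2 term: −1/720 · (37500.0 − 6000.00) = -43.7500.

S_2 ≈ 4.56148e+07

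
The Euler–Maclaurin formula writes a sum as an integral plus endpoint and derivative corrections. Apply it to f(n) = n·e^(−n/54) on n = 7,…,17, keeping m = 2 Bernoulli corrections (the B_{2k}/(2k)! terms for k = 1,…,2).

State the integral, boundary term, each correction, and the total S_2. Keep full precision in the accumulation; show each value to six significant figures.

S_2 ≈ 104.246

The integral term ∫_7^17 x·e^(−x/54) dx = 94.9891.
½[f(7) + f(17)] = ½[6.14894 + 12.4087] = 9.27883.
So far: 104.268.
Correction k=1: B_{2}/2! · (f^{(1)}(17) − f^{(1)}(7)) = 1/12 · (0.500133 − 0.764551) = -0.0220349.
After k=1: 104.246.
Correction k=2: B_{4}/4! · (f^{(3)}(17) − f^{(3)}(7)) = −1/720 · (0.000672147 − 0.000864675) = 2.67400e-07.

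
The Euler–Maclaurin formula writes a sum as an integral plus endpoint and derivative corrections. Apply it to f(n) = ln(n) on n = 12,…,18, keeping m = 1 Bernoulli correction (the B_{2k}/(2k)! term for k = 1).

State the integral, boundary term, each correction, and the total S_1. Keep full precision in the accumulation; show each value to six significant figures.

Integral: ∫_12^18 ln(x) dx = 16.2078.
½[f(12) + f(18)] = ½[2.48491 + 2.89037] = 2.68764.
So far: 18.8955.
Correction k=1: B_{2}/2! · (f^{(1)}(18) − f^{(1)}(12)) = 1/12 · (0.0555556 − 0.0833333) = -0.00231481.

S_1 ≈ 18.8931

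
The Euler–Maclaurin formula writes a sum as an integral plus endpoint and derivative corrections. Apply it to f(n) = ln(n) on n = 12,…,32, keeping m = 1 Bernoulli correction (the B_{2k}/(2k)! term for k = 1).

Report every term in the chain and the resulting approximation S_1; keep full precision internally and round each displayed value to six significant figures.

S_1 ≈ 64.0557

Integral: ∫_12^32 ln(x) dx = 61.0847.
Endpoint term: (f(12) + f(32))/2 = (2.48491 + 3.46574)/2 = 2.97532.
Integral + boundary = 64.0600.
Correction k=1: B_{2}/2! · (f^{(1)}(32) − f^{(1)}(12)) = 1/12 · (0.0312500 − 0.0833333) = -0.00434028.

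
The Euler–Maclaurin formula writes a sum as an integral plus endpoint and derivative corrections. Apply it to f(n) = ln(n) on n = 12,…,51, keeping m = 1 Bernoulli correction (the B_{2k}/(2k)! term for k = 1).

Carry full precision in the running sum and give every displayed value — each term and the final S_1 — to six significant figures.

S_1 ≈ 134.907

Integral: ∫_12^51 ln(x) dx = 131.704.
Endpoint term: (f(12) + f(51))/2 = (2.48491 + 3.93183)/2 = 3.20837.
Running total after boundary: 134.913.
Order-1 term: 1/12 · (0.0196078 − 0.0833333) = -0.00531046.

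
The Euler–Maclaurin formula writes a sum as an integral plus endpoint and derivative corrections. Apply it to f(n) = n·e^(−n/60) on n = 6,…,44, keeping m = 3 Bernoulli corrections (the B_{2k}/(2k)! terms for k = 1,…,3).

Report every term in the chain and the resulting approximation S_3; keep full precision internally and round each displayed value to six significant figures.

Integral: ∫_6^44 x·e^(−x/60) dx = 586.051.
Boundary: ½(f(6) + f(44)) = ½(5.42902 + 21.1334) = 13.2812.
So far: 599.332.
Correction k=1: B_{2}/2! · (f^{(1)}(44) − f^{(1)}(6)) = 1/12 · (0.128081 − 0.814354) = -0.0571894.
After k=1: 599.275.
Correction k=2: B_{4}/4! · (f^{(3)}(44) − f^{(3)}(6)) = −1/720 · (0.000302414 − 0.000728897) = 5.92337e-07.
After k=2: 599.275.
Correction k=3: B_{6}/6! · (f^{(5)}(44) − f^{(5)}(6)) = 1/30240 · (1.58125e-07 − 3.42107e-07) = -6.08405e-12.

S_3 ≈ 599.275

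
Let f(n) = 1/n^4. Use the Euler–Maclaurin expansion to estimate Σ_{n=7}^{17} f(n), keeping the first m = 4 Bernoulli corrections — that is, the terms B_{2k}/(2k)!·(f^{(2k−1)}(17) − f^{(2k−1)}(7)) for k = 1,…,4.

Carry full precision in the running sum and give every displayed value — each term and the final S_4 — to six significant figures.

S_4 ≈ 0.00113760

The integral term ∫_7^17 1/x^4 dx = 0.000903970.
Endpoint term: (f(7) + f(17))/2 = (0.000416493 + 1.19730e-05)/2 = 0.000214233.
Running total after boundary: 0.00111820.
Order-1 term: 1/12 · (-2.81719e-06 − (-0.000237996)) = 1.95982e-05.
Partial sum through k=1: 0.00113780.
Order-2 term: −1/720 · (-2.92441e-07 − (-0.000145712)) = -2.01971e-07.
Partial sum through k=2: 0.00113760.
Order-3 term: 1/30240 · (-5.66668e-08 − (-0.000166528)) = 5.50500e-09.
Partial sum through k=3: 0.00113760.
Order-4 term: −1/1209600 · (-1.76471e-08 − (-0.000305868)) = -2.52852e-10.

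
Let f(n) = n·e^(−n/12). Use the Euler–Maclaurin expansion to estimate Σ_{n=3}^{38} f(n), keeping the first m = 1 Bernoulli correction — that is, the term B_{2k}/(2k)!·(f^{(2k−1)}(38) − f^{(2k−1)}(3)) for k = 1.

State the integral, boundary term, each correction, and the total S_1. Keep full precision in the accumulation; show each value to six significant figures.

The integral term ∫_3^38 x·e^(−x/12) dx = 114.898.
Boundary: ½(f(3) + f(38)) = ½(2.33640 + 1.60147) = 1.96893.
Running total after boundary: 116.867.
k=1: B_{2}/(2)! × [f^{(1)}(38) − f^{(1)}(3)] = 1/12 × (-0.0913117 − 0.584101) = -0.0562844.

S_1 ≈ 116.810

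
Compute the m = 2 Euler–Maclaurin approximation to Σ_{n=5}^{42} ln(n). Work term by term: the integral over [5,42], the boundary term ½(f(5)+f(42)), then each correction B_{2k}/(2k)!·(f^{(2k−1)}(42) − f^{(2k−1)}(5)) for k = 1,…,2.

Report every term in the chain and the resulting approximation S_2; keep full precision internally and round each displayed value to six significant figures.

S_2 ≈ 114.594

The integral term ∫_5^42 ln(x) dx = 111.935.
½[f(5) + f(42)] = ½[1.60944 + 3.73767] = 2.67355.
Integral + boundary = 114.608.
Correction k=1: B_{2}/2! · (f^{(1)}(42) − f^{(1)}(5)) = 1/12 · (0.0238095 − 0.200000) = -0.0146825.
After k=1: 114.594.
Correction k=2: B_{4}/4! · (f^{(3)}(42) − f^{(3)}(5)) = −1/720 · (2.69949e-05 − 0.0160000) = 2.21847e-05.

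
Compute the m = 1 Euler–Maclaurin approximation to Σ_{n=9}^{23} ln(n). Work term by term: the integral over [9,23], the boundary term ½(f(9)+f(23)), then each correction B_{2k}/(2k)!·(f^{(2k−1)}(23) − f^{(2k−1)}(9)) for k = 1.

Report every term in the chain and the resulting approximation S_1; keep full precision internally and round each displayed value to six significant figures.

The integral term ∫_9^23 ln(x) dx = 38.3413.
Endpoint term: (f(9) + f(23))/2 = (2.19722 + 3.13549)/2 = 2.66636.
So far: 41.0077.
k=1: B_{2}/(2)! × [f^{(1)}(23) − f^{(1)}(9)] = 1/12 × (0.0434783 − 0.111111) = -0.00563607.

S_1 ≈ 41.0021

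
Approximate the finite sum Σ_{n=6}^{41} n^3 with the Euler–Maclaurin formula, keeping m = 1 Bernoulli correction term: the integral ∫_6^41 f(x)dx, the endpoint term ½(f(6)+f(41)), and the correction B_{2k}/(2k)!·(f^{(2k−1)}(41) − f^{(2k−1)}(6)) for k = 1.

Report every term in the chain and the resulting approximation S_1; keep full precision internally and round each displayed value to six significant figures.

∫_6^41 x^3 dx evaluates to 706116.
½[f(6) + f(41)] = ½[216.000 + 68921.0] = 34568.5.
So far: 740685.
k=1: B_{2}/(2)! × [f^{(1)}(41) − f^{(1)}(6)] = 1/12 × (5043.00 − 108.000) = 411.250.

S_1 ≈ 741096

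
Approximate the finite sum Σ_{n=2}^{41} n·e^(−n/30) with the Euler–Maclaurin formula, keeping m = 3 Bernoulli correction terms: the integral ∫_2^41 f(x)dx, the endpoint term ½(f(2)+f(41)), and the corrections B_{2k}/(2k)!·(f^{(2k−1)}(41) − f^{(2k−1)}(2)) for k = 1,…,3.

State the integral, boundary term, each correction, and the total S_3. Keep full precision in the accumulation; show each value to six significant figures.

S_3 ≈ 361.113

∫_2^41 x·e^(−x/30) dx evaluates to 355.032.
Boundary: ½(f(2) + f(41)) = ½(1.87101 + 10.4532) = 6.16209.
Running total after boundary: 361.194.
Correction k=1: B_{2}/2! · (f^{(1)}(41) − f^{(1)}(2)) = 1/12 · (-0.0934836 − 0.873140) = -0.0805520.
Partial sum through k=1: 361.113.
Correction k=2: B_{4}/4! · (f^{(3)}(41) − f^{(3)}(2)) = −1/720 · (0.000462697 − 0.00304906) = 3.59217e-06.
Partial sum through k=2: 361.113.
Correction k=3: B_{6}/6! · (f^{(5)}(41) − f^{(5)}(2)) = 1/30240 · (1.14363e-06 − 5.69774e-06) = -1.50599e-10.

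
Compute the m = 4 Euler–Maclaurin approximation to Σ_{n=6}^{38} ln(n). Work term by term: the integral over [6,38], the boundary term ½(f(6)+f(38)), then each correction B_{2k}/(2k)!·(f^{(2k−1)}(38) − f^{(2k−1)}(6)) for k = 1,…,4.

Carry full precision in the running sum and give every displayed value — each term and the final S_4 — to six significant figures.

S_4 ≈ 98.1807

Integral: ∫_6^38 ln(x) dx = 95.4777.
½[f(6) + f(38)] = ½[1.79176 + 3.63759] = 2.71467.
So far: 98.1924.
k=1: B_{2}/(2)! × [f^{(1)}(38) − f^{(1)}(6)] = 1/12 × (0.0263158 − 0.166667) = -0.0116959.
Partial sum through k=1: 98.1807.
k=2: B_{4}/(4)! × [f^{(3)}(38) − f^{(3)}(6)] = −1/720 × (3.64485e-05 − 0.00925926) = 1.28095e-05.
Partial sum through k=2: 98.1807.
k=3: B_{6}/(6)! × [f^{(5)}(38) − f^{(5)}(6)] = 1/30240 × (3.02896e-07 − 0.00308642) = -1.02054e-07.
Partial sum through k=3: 98.1807.
k=4: B_{8}/(8)! × [f^{(7)}(38) − f^{(7)}(6)] = −1/1209600 × (6.29285e-09 − 0.00257202) = 2.12633e-09.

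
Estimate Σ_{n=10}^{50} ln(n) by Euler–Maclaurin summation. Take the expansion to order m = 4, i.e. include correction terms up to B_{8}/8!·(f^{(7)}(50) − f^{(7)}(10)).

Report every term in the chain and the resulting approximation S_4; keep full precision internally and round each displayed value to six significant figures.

S_4 ≈ 135.676

∫_10^50 ln(x) dx evaluates to 132.575.
Endpoint term: (f(10) + f(50))/2 = (2.30259 + 3.91202)/2 = 3.10730.
So far: 135.683.
k=1: B_{2}/(2)! × [f^{(1)}(50) − f^{(1)}(10)] = 1/12 × (0.0200000 − 0.100000) = -0.00666667.
After k=1: 135.676.
k=2: B_{4}/(4)! × [f^{(3)}(50) − f^{(3)}(10)] = −1/720 × (1.60000e-05 − 0.00200000) = 2.75556e-06.
After k=2: 135.676.
k=3: B_{6}/(6)! × [f^{(5)}(50) − f^{(5)}(10)] = 1/30240 × (7.68000e-08 − 0.000240000) = -7.93397e-09.
After k=3: 135.676.
k=4: B_{8}/(8)! × [f^{(7)}(50) − f^{(7)}(10)] = −1/1209600 × (9.21600e-10 − 7.20000e-05) = 5.95230e-11.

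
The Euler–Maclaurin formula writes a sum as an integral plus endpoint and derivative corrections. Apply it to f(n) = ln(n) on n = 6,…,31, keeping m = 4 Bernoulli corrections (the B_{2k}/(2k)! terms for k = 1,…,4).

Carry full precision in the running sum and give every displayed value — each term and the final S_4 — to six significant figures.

S_4 ≈ 73.3047

∫_6^31 ln(x) dx evaluates to 70.7030.
½[f(6) + f(31)] = ½[1.79176 + 3.43399] = 2.61287.
So far: 73.3159.
Correction k=1: B_{2}/2! · (f^{(1)}(31) − f^{(1)}(6)) = 1/12 · (0.0322581 − 0.166667) = -0.0112007.
Running total after k=1: 73.3047.
Correction k=2: B_{4}/4! · (f^{(3)}(31) − f^{(3)}(6)) = −1/720 · (6.71344e-05 − 0.00925926) = 1.27668e-05.
Running total after k=2: 73.3047.
Correction k=3: B_{6}/6! · (f^{(5)}(31) − f^{(5)}(6)) = 1/30240 · (8.38306e-07 − 0.00308642) = -1.02036e-07.
Running total after k=3: 73.3047.
Correction k=4: B_{8}/8! · (f^{(7)}(31) − f^{(7)}(6)) = −1/1209600 · (2.61698e-08 − 0.00257202) = 2.12631e-09.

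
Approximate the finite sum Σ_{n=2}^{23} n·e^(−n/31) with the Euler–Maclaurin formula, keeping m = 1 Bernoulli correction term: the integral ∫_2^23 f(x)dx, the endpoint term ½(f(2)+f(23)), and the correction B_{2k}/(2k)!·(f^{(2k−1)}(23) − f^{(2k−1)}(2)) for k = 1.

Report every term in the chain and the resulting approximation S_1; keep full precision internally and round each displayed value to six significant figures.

S_1 ≈ 168.291

Integral: ∫_2^23 x·e^(−x/31) dx = 161.940.
½[f(2) + f(23)] = ½[1.87504 + 10.9524] = 6.41372.
Integral + boundary = 168.353.
Order-1 term: 1/12 · (0.122888 − 0.877036) = -0.0628456.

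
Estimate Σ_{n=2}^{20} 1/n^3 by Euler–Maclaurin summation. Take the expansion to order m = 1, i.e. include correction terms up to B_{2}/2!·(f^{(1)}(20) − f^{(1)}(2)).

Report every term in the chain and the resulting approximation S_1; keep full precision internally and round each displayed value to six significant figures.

S_1 ≈ 0.201936

∫_2^20 1/x^3 dx evaluates to 0.123750.
½[f(2) + f(20)] = ½[0.125000 + 0.000125000] = 0.0625625.
Running total after boundary: 0.186312.
Order-1 term: 1/12 · (-1.87500e-05 − (-0.187500)) = 0.0156234.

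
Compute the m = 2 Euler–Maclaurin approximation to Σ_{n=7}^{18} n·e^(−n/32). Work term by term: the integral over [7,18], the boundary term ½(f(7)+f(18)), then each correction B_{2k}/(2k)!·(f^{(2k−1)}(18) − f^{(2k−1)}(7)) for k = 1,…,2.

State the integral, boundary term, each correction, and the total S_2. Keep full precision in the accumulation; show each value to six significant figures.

S_2 ≈ 99.0525

∫_7^18 x·e^(−x/32) dx evaluates to 91.1437.
Boundary: ½(f(7) + f(18)) = ½(5.62466 + 10.2561) = 7.94037.
So far: 99.0840.
Correction k=1: B_{2}/2! · (f^{(1)}(18) − f^{(1)}(7)) = 1/12 · (0.249280 − 0.627752) = -0.0315393.
After k=1: 99.0525.
Correction k=2: B_{4}/4! · (f^{(3)}(18) − f^{(3)}(7)) = −1/720 · (0.00135629 − 0.00218242) = 1.14740e-06.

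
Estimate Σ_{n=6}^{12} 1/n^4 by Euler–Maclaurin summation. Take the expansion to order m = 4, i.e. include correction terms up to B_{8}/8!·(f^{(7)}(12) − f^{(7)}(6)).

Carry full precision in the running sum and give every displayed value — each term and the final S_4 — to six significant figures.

Integral: ∫_6^12 1/x^4 dx = 0.00135031.
Endpoint term: (f(6) + f(12))/2 = (0.000771605 + 4.82253e-05)/2 = 0.000409915.
So far: 0.00176022.
k=1: B_{2}/(2)! × [f^{(1)}(12) − f^{(1)}(6)] = 1/12 × (-1.60751e-05 − (-0.000514403)) = 4.15273e-05.
Partial sum through k=1: 0.00180175.
k=2: B_{4}/(4)! × [f^{(3)}(12) − f^{(3)}(6)] = −1/720 × (-3.34898e-06 − (-0.000428669)) = -5.90723e-07.
Partial sum through k=2: 0.00180116.
k=3: B_{6}/(6)! × [f^{(5)}(12) − f^{(5)}(6)] = 1/30240 × (-1.30238e-06 − (-0.000666819)) = 2.20078e-08.
Partial sum through k=3: 0.00180118.
k=4: B_{8}/(8)! × [f^{(7)}(12) − f^{(7)}(6)] = −1/1209600 × (-8.13988e-07 − (-0.00166705)) = -1.37751e-09.

S_4 ≈ 0.00180118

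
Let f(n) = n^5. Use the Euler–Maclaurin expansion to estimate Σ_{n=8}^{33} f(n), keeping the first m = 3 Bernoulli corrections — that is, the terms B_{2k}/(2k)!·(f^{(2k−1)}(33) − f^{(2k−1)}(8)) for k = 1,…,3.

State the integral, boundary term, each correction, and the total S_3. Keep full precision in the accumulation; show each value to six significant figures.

S_3 ≈ 2.35277e+08

∫_8^33 x^5 dx evaluates to 2.15201e+08.
Boundary: ½(f(8) + f(33)) = ½(32768.0 + 3.91354e+07) = 1.95841e+07.
So far: 2.34785e+08.
Order-1 term: 1/12 · (5.92960e+06 − 20480.0) = 492427.
After k=1: 2.35277e+08.
Order-2 term: −1/720 · (65340.0 − 3840.00) = -85.4167.
After k=2: 2.35277e+08.
Order-3 term: 1/30240 · (120.000 − 120.000) = 0.00000.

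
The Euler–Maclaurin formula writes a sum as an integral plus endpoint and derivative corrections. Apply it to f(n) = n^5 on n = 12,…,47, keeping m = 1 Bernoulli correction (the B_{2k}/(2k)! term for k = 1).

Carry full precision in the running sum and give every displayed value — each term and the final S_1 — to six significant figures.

The integral term ∫_12^47 x^5 dx = 1.79604e+09.
½[f(12) + f(47)] = ½[248832 + 2.29345e+08] = 1.14797e+08.
Running total after boundary: 1.91084e+09.
Correction k=1: B_{2}/2! · (f^{(1)}(47) − f^{(1)}(12)) = 1/12 · (2.43984e+07 − 103680) = 2.02456e+06.

S_1 ≈ 1.91286e+09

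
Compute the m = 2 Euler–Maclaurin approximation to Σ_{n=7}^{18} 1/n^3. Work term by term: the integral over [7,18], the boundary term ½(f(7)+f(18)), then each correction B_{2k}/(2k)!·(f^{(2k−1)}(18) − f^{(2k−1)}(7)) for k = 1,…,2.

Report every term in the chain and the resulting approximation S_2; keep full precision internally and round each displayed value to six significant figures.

Integral: ∫_7^18 1/x^3 dx = 0.00866087.
Endpoint term: (f(7) + f(18))/2 = (0.00291545 + 0.000171468)/2 = 0.00154346.
So far: 0.0102043.
k=1: B_{2}/(2)! × [f^{(1)}(18) − f^{(1)}(7)] = 1/12 × (-2.85780e-05 − (-0.00124948)) = 0.000101742.
After k=1: 0.0103061.
k=2: B_{4}/(4)! × [f^{(3)}(18) − f^{(3)}(7)] = −1/720 × (-1.76407e-06 − (-0.000509992)) = -7.05872e-07.

S_2 ≈ 0.0103054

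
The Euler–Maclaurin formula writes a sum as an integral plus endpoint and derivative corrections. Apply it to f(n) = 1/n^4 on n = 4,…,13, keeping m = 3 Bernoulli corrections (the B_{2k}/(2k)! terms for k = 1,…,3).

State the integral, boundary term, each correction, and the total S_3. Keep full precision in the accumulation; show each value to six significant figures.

∫_4^13 1/x^4 dx evaluates to 0.00505661.
Endpoint term: (f(4) + f(13))/2 = (0.00390625 + 3.50128e-05)/2 = 0.00197063.
So far: 0.00702724.
Correction k=1: B_{2}/2! · (f^{(1)}(13) − f^{(1)}(4)) = 1/12 · (-1.07732e-05 − (-0.00390625)) = 0.000324623.
After k=1: 0.00735187.
Correction k=2: B_{4}/4! · (f^{(3)}(13) − f^{(3)}(4)) = −1/720 · (-1.91240e-06 − (-0.00732422)) = -1.01699e-05.
After k=2: 0.00734170.
Correction k=3: B_{6}/6! · (f^{(5)}(13) − f^{(5)}(4)) = 1/30240 · (-6.33693e-07 − (-0.0256348)) = 8.47690e-07.

S_3 ≈ 0.00734254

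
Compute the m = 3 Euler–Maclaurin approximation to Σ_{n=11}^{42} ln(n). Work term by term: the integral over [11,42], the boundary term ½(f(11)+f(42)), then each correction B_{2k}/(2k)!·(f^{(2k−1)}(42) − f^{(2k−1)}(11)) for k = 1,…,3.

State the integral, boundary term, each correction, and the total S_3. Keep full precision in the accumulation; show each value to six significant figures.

S_3 ≈ 102.667

Integral: ∫_11^42 ln(x) dx = 99.6053.
Endpoint term: (f(11) + f(42))/2 = (2.39790 + 3.73767)/2 = 3.06778.
Integral + boundary = 102.673.
Correction k=1: B_{2}/2! · (f^{(1)}(42) − f^{(1)}(11)) = 1/12 · (0.0238095 − 0.0909091) = -0.00559163.
Partial sum through k=1: 102.667.
Correction k=2: B_{4}/4! · (f^{(3)}(42) − f^{(3)}(11)) = −1/720 · (2.69949e-05 − 0.00150263) = 2.04949e-06.
Partial sum through k=2: 102.667.
Correction k=3: B_{6}/6! · (f^{(5)}(42) − f^{(5)}(11)) = 1/30240 · (1.83639e-07 − 0.000149021) = -4.92187e-09.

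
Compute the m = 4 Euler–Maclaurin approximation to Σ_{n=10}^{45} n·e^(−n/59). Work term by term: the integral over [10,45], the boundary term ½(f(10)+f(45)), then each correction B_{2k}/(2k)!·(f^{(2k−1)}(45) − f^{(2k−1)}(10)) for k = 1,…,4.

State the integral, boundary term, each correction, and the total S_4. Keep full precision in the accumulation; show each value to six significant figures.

Integral: ∫_10^45 x·e^(−x/59) dx = 574.477.
Boundary: ½(f(10) + f(45)) = ½(8.44094 + 20.9880) = 14.7145.
Running total after boundary: 589.191.
Correction k=1: B_{2}/2! · (f^{(1)}(45) − f^{(1)}(10)) = 1/12 · (0.110671 − 0.701027) = -0.0491963.
Running total after k=1: 589.142.
Correction k=2: B_{4}/4! · (f^{(3)}(45) − f^{(3)}(10)) = −1/720 · (0.000299762 − 0.000686359) = 5.36940e-07.
Running total after k=2: 589.142.
Correction k=3: B_{6}/6! · (f^{(5)}(45) − f^{(5)}(10)) = 1/30240 · (1.63094e-07 − 3.36493e-07) = -5.73408e-12.
Running total after k=3: 589.142.
Correction k=4: B_{8}/8! · (f^{(7)}(45) − f^{(7)}(10)) = −1/1209600 · (6.89671e-11 − 1.36688e-10) = 5.59865e-17.

S_4 ≈ 589.142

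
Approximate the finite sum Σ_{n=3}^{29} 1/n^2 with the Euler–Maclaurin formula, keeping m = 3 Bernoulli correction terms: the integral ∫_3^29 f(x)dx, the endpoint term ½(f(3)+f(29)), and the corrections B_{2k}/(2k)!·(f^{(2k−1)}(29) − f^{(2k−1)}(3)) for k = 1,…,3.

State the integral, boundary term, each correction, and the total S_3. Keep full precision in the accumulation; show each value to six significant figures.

The integral term ∫_3^29 1/x^2 dx = 0.298851.
½[f(3) + f(29)] = ½[0.111111 + 0.00118906] = 0.0561501.
Running total after boundary: 0.355001.
Order-1 term: 1/12 · (-8.20042e-05 − (-0.0740741)) = 0.00616601.
Partial sum through k=1: 0.361167.
Order-2 term: −1/720 · (-1.17010e-06 − (-0.0987654)) = -0.000137173.
Partial sum through k=2: 0.361029.
Order-3 term: 1/30240 · (-4.17394e-08 − (-0.329218)) = 1.08868e-05.

S_3 ≈ 0.361040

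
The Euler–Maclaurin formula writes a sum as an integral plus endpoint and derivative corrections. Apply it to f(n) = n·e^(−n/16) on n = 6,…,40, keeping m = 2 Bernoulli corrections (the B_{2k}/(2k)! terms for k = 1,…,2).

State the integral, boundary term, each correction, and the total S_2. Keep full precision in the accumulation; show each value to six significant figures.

S_2 ≈ 172.035

Integral: ∫_6^40 x·e^(−x/16) dx = 168.378.
Endpoint term: (f(6) + f(40))/2 = (4.12374 + 3.28340)/2 = 3.70357.
So far: 172.081.
k=1: B_{2}/(2)! × [f^{(1)}(40) − f^{(1)}(6)] = 1/12 × (-0.123127 − 0.429556) = -0.0460569.
After k=1: 172.035.
k=2: B_{4}/(4)! × [f^{(3)}(40) − f^{(3)}(6)] = −1/720 × (0.000160322 − 0.00704740) = 9.56539e-06.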